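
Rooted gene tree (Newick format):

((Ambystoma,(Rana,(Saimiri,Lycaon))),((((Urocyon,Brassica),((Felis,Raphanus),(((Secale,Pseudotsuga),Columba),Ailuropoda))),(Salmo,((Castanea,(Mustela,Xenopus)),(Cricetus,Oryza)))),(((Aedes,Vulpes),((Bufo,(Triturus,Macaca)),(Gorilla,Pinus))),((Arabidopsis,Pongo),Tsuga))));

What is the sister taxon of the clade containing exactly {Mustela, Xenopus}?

The clade containing exactly {Mustela, Xenopus} attaches to the tree at the node subtending (Castanea,(Mustela,Xenopus)).
The other lineage descending from that same node — the sister group — is the single tip Castanea.

Castanea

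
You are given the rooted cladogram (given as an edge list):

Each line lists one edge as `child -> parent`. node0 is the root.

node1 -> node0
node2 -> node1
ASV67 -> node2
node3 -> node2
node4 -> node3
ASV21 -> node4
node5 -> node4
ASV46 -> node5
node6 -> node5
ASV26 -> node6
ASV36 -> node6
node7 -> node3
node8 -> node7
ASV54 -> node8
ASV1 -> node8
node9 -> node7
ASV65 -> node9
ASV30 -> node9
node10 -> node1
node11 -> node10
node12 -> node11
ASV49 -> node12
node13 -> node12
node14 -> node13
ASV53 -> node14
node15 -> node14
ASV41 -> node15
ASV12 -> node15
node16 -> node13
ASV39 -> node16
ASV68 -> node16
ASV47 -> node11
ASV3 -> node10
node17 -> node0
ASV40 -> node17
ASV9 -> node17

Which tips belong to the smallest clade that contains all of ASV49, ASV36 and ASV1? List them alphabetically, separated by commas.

Tracing ASV49: it sits inside (ASV49,((ASV53,(ASV41,ASV12)),(ASV39,ASV68))).
Tracing ASV36: it sits inside (ASV26,ASV36).
Tracing ASV1: it sits inside (ASV54,ASV1).
The smallest clade enclosing all 3 is ((ASV67,((ASV21,(ASV46,(ASV26,ASV36))),((ASV54,ASV1),(ASV65,ASV30)))),(((ASV49,((ASV53,(ASV41,ASV12)),(ASV39,ASV68))),ASV47),ASV3)); the answer is its 17 terminal taxa in alphabetical order.

ASV1, ASV12, ASV21, ASV26, ASV3, ASV30, ASV36, ASV39, ASV41, ASV46, ASV47, ASV49, ASV53, ASV54, ASV65, ASV67, ASV68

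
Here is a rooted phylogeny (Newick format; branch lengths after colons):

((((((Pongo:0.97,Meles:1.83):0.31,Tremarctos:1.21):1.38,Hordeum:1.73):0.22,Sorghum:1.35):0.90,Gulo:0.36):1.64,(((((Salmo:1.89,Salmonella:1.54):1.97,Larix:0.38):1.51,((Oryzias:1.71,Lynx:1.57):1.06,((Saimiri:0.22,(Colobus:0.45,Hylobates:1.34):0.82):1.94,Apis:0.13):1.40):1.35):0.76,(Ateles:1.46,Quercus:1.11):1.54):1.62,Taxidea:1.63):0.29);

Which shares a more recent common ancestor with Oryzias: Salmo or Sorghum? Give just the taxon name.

The MRCA of Oryzias and Salmo subtends (((Salmo,Salmonella),Larix),((Oryzias,Lynx),((Saimiri,(Colobus,Hylobates)),Apis))) (9 taxa).
The MRCA of Oryzias and Sorghum is the root, subtending the entire tree (18 taxa).
The first is nested inside the second, so Oryzias shares a more recent common ancestor with Salmo.

Salmo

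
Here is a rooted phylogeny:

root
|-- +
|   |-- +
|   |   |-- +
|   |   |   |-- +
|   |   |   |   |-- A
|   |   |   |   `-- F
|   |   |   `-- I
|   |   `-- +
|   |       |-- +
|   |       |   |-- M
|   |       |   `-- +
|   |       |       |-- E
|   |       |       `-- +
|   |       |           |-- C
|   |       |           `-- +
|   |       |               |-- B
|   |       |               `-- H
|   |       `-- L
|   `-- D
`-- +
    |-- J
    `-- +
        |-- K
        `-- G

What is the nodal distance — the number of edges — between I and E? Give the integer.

The MRCA of I and E is the node subtending (((A,F),I),((M,(E,(C,(B,H)))),L)).
From I up to that node: 2 branches. From E up to the same node: 4 branches. Total: 2 + 4 = 6.

6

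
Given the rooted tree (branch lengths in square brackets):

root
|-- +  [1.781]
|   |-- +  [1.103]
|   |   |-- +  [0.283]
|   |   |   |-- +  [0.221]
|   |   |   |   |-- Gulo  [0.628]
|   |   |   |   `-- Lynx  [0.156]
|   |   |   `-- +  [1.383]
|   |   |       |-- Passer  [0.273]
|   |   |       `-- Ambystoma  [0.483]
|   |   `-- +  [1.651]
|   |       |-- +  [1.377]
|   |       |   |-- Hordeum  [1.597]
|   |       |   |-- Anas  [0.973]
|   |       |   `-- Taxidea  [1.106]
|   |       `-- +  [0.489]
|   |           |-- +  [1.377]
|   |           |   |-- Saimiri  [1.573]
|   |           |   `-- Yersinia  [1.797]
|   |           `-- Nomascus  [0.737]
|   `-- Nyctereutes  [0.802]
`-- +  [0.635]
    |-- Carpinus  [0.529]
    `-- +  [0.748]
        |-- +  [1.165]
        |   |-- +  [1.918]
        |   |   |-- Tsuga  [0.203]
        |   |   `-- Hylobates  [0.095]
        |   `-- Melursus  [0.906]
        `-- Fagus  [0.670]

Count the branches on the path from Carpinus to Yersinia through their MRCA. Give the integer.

The MRCA of Carpinus and Yersinia is the root of the tree.
From Carpinus up to that node: 2 branches. From Yersinia up to the same node: 6 branches. Total: 2 + 6 = 8.

8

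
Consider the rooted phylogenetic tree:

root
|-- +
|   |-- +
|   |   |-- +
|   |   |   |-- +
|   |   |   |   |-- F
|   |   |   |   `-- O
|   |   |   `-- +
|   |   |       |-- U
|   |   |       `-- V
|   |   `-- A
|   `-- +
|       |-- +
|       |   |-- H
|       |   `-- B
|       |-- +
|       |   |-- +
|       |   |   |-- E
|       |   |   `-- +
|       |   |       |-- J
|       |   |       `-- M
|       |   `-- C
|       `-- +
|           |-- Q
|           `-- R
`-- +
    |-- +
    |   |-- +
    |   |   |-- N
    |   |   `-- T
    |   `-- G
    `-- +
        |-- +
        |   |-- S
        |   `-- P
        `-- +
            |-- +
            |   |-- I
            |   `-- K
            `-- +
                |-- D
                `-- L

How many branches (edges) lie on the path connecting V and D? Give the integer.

The MRCA of V and D is the root of the tree.
From V up to that node: 5 branches. From D up to the same node: 5 branches. Total: 5 + 5 = 10.

10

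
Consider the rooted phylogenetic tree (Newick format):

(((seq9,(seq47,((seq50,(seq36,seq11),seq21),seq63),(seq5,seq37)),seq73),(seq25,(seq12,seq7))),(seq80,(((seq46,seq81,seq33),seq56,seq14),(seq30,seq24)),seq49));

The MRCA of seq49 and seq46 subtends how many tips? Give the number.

9

The MRCA of seq49 and seq46 is the node subtending (seq80,(((seq46,seq81,seq33),seq56,seq14),(seq30,seq24)),seq49).
That clade contains 9 terminal taxa: seq14, seq24, seq30, seq33, seq46, seq49, seq56, seq80, seq81.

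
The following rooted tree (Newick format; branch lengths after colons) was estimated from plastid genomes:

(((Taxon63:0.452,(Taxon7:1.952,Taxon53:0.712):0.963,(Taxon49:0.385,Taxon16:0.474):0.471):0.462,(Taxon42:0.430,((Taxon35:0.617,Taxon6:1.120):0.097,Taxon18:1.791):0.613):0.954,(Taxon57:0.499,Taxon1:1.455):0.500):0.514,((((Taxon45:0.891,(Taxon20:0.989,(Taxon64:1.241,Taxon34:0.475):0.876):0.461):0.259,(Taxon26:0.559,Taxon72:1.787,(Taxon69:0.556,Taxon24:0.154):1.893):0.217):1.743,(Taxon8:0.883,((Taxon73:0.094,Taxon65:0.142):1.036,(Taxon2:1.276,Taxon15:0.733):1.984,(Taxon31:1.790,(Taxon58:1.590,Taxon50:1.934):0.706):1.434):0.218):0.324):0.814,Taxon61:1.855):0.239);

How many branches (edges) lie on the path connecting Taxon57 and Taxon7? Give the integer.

The MRCA of Taxon57 and Taxon7 is the node subtending ((Taxon63,(Taxon7,Taxon53),(Taxon49,Taxon16)),(Taxon42,((Taxon35,Taxon6),Taxon18)),(Taxon57,Taxon1)).
From Taxon57 up to that node: 2 branches. From Taxon7 up to the same node: 3 branches. Total: 2 + 3 = 5.

5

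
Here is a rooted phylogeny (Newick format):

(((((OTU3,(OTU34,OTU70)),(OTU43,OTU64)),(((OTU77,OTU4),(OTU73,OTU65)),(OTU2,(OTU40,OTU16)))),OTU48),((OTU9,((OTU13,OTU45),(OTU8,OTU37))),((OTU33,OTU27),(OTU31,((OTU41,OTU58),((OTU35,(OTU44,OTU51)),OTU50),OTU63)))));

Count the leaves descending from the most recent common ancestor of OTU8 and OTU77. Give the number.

28

The MRCA of OTU8 and OTU77 is the root, so the clade is the entire tree.
That clade contains 28 terminal taxa: OTU13, OTU16, OTU2, OTU27, OTU3, OTU31, OTU33, OTU34, OTU35, OTU37, OTU4, OTU40, OTU41, OTU43, OTU44, OTU45, OTU48, OTU50, OTU51, OTU58, OTU63, OTU64, OTU65, OTU70, OTU73, OTU77, OTU8, OTU9.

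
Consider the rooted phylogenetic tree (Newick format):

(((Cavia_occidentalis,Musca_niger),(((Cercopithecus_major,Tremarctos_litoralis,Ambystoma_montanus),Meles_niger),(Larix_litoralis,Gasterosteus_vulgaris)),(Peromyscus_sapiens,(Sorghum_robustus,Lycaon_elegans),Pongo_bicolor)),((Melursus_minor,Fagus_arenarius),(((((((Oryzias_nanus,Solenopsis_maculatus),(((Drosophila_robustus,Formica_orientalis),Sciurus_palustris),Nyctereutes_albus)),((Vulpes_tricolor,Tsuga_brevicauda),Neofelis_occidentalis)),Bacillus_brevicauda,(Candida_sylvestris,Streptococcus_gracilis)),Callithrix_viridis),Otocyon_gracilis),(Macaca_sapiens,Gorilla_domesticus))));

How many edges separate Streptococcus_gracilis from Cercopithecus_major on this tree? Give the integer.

The MRCA of Streptococcus_gracilis and Cercopithecus_major is the root of the tree.
From Streptococcus_gracilis up to that node: 7 branches. From Cercopithecus_major up to the same node: 5 branches. Total: 7 + 5 = 12.

12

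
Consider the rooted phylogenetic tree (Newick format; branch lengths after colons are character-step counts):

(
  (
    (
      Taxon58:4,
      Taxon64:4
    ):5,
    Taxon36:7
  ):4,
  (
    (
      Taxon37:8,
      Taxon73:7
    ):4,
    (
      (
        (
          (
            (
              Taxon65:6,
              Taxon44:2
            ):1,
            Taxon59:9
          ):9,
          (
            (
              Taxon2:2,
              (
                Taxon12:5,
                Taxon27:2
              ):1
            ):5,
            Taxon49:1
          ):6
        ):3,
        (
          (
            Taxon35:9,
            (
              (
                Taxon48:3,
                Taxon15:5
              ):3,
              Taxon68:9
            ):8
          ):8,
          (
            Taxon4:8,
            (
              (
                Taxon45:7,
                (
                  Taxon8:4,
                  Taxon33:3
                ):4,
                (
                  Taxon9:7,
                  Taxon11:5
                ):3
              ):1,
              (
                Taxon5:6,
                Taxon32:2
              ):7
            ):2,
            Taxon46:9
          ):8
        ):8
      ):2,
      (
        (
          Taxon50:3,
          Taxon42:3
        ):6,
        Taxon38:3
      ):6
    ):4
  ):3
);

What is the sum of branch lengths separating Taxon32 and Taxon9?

The path runs Taxon32 → … → MRCA → … → Taxon9; the MRCA is the node subtending ((Taxon45,(Taxon8,Taxon33),(Taxon9,Taxon11)),(Taxon5,Taxon32)).
Branch lengths along that path: 2 + 7 + 1 + 3 + 7 = 20.

20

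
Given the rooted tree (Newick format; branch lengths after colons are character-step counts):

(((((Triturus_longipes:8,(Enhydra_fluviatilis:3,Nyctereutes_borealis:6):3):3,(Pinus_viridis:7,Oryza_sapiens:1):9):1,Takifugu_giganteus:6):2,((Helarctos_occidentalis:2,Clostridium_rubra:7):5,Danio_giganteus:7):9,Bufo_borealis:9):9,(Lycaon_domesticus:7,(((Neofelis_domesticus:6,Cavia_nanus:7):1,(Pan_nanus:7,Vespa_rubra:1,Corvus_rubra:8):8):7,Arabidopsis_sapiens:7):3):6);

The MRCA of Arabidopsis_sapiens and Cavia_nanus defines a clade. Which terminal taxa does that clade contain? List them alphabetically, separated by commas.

Tracing Arabidopsis_sapiens: it sits inside (((Neofelis_domesticus,Cavia_nanus),(Pan_nanus,Vespa_rubra,Corvus_rubra)),Arabidopsis_sapiens).
Tracing Cavia_nanus: it sits inside (Neofelis_domesticus,Cavia_nanus).
The smallest clade enclosing both is (((Neofelis_domesticus,Cavia_nanus),(Pan_nanus,Vespa_rubra,Corvus_rubra)),Arabidopsis_sapiens); the answer is its 6 terminal taxa in alphabetical order.

Arabidopsis_sapiens, Cavia_nanus, Corvus_rubra, Neofelis_domesticus, Pan_nanus, Vespa_rubra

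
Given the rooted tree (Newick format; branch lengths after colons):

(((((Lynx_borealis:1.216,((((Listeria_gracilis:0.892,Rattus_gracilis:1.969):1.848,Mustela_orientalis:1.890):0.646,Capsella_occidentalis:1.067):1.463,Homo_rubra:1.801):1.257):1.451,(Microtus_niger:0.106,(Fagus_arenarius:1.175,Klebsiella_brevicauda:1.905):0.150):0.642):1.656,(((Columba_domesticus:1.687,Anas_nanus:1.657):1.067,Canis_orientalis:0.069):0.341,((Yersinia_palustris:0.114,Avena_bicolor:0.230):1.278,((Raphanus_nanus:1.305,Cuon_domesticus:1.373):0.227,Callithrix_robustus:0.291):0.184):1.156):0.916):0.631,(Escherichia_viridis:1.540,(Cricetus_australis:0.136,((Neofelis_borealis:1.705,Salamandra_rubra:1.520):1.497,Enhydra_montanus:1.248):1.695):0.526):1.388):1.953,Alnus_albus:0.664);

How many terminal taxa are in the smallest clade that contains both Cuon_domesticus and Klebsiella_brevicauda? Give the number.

The MRCA of Cuon_domesticus and Klebsiella_brevicauda is the node subtending (((Lynx_borealis,((((Listeria_gracilis,Rattus_gracilis),Mustela_orientalis),Capsella_occidentalis),Homo_rubra)),(Microtus_niger,(Fagus_arenarius,Klebsiella_brevicauda))),(((Columba_domesticus,Anas_nanus),Canis_orientalis),((Yersinia_palustris,Avena_bicolor),((Raphanus_nanus,Cuon_domesticus),Callithrix_robustus)))).
That clade contains 17 terminal taxa: Anas_nanus, Avena_bicolor, Callithrix_robustus, Canis_orientalis, Capsella_occidentalis, Columba_domesticus, Cuon_domesticus, Fagus_arenarius, Homo_rubra, Klebsiella_brevicauda, Listeria_gracilis, Lynx_borealis, Microtus_niger, Mustela_orientalis, Raphanus_nanus, Rattus_gracilis, Yersinia_palustris.

17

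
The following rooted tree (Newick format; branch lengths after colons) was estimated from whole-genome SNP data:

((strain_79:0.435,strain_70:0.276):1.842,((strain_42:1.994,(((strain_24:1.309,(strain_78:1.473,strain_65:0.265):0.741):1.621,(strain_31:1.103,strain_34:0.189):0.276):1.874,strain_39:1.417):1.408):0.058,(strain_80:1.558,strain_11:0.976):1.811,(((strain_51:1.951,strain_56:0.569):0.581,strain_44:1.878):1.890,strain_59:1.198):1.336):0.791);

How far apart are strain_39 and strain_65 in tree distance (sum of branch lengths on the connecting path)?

The path runs strain_39 → … → MRCA → … → strain_65; the MRCA is the node subtending (((strain_24,(strain_78,strain_65)),(strain_31,strain_34)),strain_39).
Branch lengths along that path: 1.417 + 1.874 + 1.621 + 0.741 + 0.265 = 5.918.

5.918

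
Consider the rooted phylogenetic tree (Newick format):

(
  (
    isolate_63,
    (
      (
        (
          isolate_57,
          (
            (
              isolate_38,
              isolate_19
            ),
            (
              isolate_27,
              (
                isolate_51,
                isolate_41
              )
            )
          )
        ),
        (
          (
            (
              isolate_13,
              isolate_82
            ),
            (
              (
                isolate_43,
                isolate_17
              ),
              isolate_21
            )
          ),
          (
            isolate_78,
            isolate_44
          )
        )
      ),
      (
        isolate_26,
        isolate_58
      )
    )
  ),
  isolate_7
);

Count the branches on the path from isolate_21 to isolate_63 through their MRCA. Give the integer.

The MRCA of isolate_21 and isolate_63 is the node subtending (isolate_63,(((isolate_57,((isolate_38,isolate_19),(isolate_27,(isolate_51,isolate_41)))),(((isolate_13,isolate_82),((isolate_43,isolate_17),isolate_21)),(isolate_78,isolate_44))),(isolate_26,isolate_58))).
From isolate_21 up to that node: 6 branches. From isolate_63 up to the same node: 1 branch. Total: 6 + 1 = 7.

7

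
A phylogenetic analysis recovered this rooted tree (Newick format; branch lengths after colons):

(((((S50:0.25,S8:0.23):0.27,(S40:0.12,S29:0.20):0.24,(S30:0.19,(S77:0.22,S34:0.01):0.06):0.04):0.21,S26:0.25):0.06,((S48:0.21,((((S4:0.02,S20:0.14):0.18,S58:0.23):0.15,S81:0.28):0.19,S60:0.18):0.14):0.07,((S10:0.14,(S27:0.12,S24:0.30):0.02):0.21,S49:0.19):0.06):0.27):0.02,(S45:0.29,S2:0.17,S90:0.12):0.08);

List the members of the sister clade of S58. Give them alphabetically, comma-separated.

S20, S4

S58 attaches to the tree at the node subtending ((S4,S20),S58).
The other lineage descending from that same node — the sister group — is (S4,S20); its 2 tips in alphabetical order are the answer.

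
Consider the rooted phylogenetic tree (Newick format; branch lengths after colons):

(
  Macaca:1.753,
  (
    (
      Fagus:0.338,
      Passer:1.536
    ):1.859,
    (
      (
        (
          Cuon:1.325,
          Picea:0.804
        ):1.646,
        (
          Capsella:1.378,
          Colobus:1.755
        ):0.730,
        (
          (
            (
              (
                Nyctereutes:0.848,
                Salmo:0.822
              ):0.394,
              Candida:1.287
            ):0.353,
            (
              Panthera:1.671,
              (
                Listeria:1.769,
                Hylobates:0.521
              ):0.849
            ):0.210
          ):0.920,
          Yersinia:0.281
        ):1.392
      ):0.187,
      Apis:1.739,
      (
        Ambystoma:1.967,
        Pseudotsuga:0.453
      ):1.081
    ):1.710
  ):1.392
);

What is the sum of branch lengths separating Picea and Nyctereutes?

6.357

The path runs Picea → … → MRCA → … → Nyctereutes; the MRCA is the node subtending ((Cuon,Picea),(Capsella,Colobus),((((Nyctereutes,Salmo),Candida),(Panthera,(Listeria,Hylobates))),Yersinia)).
Branch lengths along that path: 0.804 + 1.646 + 1.392 + 0.920 + 0.353 + 0.394 + 0.848 = 6.357.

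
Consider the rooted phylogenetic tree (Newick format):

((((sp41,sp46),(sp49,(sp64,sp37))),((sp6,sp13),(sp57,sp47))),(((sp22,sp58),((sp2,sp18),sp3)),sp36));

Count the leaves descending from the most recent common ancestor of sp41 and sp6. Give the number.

9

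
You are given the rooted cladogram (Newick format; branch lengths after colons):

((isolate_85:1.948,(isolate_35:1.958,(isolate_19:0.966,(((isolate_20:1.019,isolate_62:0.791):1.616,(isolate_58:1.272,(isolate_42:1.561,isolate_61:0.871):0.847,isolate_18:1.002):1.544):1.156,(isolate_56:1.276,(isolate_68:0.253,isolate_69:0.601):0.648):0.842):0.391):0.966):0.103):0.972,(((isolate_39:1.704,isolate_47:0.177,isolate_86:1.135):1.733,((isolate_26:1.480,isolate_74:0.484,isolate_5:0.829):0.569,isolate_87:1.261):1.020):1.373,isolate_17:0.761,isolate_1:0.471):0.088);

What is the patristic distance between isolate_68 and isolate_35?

The path runs isolate_68 → … → MRCA → … → isolate_35; the MRCA is the node subtending (isolate_35,(isolate_19,(((isolate_20,isolate_62),(isolate_58,(isolate_42,isolate_61),isolate_18)),(isolate_56,(isolate_68,isolate_69))))).
Branch lengths along that path: 0.253 + 0.648 + 0.842 + 0.391 + 0.966 + 1.958 = 5.058.

5.058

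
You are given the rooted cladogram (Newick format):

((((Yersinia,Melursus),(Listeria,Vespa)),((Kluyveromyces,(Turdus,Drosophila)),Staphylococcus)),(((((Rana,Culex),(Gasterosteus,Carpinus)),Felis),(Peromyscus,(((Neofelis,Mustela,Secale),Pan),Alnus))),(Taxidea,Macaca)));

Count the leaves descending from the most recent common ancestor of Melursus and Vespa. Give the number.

4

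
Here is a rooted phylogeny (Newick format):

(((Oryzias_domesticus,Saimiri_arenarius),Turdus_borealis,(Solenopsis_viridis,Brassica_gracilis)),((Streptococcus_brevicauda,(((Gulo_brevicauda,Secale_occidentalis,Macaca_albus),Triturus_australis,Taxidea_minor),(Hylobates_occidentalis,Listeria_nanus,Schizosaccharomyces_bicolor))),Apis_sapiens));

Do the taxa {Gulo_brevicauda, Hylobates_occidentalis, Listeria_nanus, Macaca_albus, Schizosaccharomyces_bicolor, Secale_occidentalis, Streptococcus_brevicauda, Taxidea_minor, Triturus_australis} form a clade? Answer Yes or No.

Yes

The most recent common ancestor of these taxa subtends (Streptococcus_brevicauda,(((Gulo_brevicauda,Secale_occidentalis,Macaca_albus),Triturus_australis,Taxidea_minor),(Hylobates_occidentalis,Listeria_nanus,Schizosaccharomyces_bicolor))).
That clade has exactly 9 tips — every listed taxon and nothing else — so the group is monophyletic.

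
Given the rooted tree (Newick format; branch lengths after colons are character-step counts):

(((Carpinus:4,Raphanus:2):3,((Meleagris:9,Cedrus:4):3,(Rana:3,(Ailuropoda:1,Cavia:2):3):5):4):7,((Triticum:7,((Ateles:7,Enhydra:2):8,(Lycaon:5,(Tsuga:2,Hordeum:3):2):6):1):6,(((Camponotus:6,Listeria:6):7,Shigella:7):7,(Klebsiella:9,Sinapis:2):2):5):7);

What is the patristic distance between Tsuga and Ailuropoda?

44

The path runs Tsuga → … → MRCA → … → Ailuropoda; the MRCA is the root of the tree.
Branch lengths along that path: 2 + 2 + 6 + 1 + 6 + 7 + 7 + 4 + 5 + 3 + 1 = 44.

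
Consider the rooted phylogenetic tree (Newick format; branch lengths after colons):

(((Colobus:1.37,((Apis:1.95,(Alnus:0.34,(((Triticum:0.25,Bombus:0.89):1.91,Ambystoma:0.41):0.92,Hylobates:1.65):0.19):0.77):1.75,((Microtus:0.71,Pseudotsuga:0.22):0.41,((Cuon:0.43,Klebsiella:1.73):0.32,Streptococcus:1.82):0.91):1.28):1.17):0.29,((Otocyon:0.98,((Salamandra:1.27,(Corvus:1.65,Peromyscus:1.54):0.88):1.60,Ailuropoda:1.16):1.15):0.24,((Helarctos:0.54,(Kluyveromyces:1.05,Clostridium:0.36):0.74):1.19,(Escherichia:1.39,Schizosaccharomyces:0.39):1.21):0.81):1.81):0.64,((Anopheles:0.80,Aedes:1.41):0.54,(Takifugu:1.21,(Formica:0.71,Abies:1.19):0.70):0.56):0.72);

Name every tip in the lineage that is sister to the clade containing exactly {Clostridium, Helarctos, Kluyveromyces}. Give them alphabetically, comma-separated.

The clade containing exactly {Clostridium, Helarctos, Kluyveromyces} attaches to the tree at the node subtending ((Helarctos,(Kluyveromyces,Clostridium)),(Escherichia,Schizosaccharomyces)).
The other lineage descending from that same node — the sister group — is (Escherichia,Schizosaccharomyces); its 2 tips in alphabetical order are the answer.

Escherichia, Schizosaccharomyces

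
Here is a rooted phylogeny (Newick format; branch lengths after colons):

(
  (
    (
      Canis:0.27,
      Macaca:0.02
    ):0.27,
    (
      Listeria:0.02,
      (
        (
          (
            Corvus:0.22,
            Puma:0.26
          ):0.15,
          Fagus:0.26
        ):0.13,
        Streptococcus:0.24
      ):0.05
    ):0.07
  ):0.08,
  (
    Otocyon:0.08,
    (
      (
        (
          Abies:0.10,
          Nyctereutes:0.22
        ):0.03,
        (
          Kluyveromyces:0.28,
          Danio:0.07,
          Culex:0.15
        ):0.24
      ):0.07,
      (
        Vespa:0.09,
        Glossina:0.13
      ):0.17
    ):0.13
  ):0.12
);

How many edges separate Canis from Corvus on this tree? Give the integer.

The MRCA of Canis and Corvus is the node subtending ((Canis,Macaca),(Listeria,(((Corvus,Puma),Fagus),Streptococcus))).
From Canis up to that node: 2 branches. From Corvus up to the same node: 5 branches. Total: 2 + 5 = 7.

7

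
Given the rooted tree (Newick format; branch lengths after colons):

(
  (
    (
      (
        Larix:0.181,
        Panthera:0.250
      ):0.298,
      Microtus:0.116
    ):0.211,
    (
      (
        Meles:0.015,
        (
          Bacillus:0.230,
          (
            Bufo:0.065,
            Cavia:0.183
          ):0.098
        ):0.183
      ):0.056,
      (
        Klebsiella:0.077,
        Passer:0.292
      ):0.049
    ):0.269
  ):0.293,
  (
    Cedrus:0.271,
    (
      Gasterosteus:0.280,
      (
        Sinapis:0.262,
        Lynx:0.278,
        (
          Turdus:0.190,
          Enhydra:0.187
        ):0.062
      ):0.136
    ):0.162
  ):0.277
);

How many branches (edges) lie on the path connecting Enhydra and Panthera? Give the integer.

The MRCA of Enhydra and Panthera is the root of the tree.
From Enhydra up to that node: 5 branches. From Panthera up to the same node: 4 branches. Total: 5 + 4 = 9.

9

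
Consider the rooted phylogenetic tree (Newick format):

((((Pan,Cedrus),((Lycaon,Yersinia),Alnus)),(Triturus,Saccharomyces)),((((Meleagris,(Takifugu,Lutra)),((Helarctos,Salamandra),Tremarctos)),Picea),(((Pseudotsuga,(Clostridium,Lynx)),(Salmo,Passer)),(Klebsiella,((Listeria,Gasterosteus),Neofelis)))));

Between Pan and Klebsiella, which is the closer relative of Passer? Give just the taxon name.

Klebsiella

The MRCA of Passer and Klebsiella subtends (((Pseudotsuga,(Clostridium,Lynx)),(Salmo,Passer)),(Klebsiella,((Listeria,Gasterosteus),Neofelis))) (9 taxa).
The MRCA of Passer and Pan is the root, subtending the entire tree (23 taxa).
The first is nested inside the second, so Passer shares a more recent common ancestor with Klebsiella.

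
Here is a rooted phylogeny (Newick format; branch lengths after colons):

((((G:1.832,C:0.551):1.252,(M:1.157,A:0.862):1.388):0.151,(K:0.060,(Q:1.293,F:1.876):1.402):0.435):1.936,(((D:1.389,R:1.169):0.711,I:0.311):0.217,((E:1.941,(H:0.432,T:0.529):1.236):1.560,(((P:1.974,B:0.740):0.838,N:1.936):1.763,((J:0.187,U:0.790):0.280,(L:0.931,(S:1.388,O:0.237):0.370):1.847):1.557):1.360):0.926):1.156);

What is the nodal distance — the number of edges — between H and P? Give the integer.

7

The MRCA of H and P is the node subtending ((E,(H,T)),(((P,B),N),((J,U),(L,(S,O))))).
From H up to that node: 3 branches. From P up to the same node: 4 branches. Total: 3 + 4 = 7.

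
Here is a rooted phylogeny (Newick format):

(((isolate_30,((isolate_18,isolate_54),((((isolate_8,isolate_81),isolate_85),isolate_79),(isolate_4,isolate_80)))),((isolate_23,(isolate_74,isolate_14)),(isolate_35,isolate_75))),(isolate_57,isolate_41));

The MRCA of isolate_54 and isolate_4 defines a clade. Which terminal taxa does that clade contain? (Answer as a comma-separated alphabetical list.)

isolate_18, isolate_4, isolate_54, isolate_79, isolate_8, isolate_80, isolate_81, isolate_85

Tracing isolate_54: it sits inside (isolate_18,isolate_54).
Tracing isolate_4: it sits inside (isolate_4,isolate_80).
The smallest clade enclosing both is ((isolate_18,isolate_54),((((isolate_8,isolate_81),isolate_85),isolate_79),(isolate_4,isolate_80))); the answer is its 8 terminal taxa in alphabetical order.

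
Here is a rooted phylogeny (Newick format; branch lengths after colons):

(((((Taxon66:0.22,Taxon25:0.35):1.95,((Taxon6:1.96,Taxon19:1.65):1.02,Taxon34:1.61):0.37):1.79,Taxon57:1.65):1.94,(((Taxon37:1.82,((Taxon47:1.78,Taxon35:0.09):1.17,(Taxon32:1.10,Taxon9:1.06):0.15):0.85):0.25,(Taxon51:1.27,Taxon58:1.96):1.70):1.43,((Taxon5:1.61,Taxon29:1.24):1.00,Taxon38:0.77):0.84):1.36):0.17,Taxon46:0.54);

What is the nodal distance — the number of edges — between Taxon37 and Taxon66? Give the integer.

8

The MRCA of Taxon37 and Taxon66 is the node subtending ((((Taxon66,Taxon25),((Taxon6,Taxon19),Taxon34)),Taxon57),(((Taxon37,((Taxon47,Taxon35),(Taxon32,Taxon9))),(Taxon51,Taxon58)),((Taxon5,Taxon29),Taxon38))).
From Taxon37 up to that node: 4 branches. From Taxon66 up to the same node: 4 branches. Total: 4 + 4 = 8.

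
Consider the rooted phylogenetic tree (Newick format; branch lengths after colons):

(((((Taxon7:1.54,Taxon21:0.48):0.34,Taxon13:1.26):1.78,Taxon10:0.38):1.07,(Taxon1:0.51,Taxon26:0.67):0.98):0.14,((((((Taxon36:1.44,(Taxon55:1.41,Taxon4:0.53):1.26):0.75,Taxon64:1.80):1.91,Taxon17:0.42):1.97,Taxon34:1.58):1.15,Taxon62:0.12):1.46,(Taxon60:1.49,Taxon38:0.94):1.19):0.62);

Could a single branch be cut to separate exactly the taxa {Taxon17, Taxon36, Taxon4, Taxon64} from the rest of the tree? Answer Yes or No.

No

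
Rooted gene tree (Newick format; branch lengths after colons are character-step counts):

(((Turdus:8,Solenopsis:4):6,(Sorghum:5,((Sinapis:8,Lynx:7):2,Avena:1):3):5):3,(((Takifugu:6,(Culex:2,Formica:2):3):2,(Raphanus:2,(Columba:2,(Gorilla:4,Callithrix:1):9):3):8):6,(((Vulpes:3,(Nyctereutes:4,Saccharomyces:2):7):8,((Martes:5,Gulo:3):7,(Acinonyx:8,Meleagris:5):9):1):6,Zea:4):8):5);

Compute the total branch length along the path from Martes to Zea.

23

The path runs Martes → … → MRCA → … → Zea; the MRCA is the node subtending (((Vulpes,(Nyctereutes,Saccharomyces)),((Martes,Gulo),(Acinonyx,Meleagris))),Zea).
Branch lengths along that path: 5 + 7 + 1 + 6 + 4 = 23.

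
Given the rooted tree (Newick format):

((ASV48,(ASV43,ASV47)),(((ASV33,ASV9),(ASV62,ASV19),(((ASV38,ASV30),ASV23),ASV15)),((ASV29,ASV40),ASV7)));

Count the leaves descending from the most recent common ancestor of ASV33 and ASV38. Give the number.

8

The MRCA of ASV33 and ASV38 is the node subtending ((ASV33,ASV9),(ASV62,ASV19),(((ASV38,ASV30),ASV23),ASV15)).
That clade contains 8 terminal taxa: ASV15, ASV19, ASV23, ASV30, ASV33, ASV38, ASV62, ASV9.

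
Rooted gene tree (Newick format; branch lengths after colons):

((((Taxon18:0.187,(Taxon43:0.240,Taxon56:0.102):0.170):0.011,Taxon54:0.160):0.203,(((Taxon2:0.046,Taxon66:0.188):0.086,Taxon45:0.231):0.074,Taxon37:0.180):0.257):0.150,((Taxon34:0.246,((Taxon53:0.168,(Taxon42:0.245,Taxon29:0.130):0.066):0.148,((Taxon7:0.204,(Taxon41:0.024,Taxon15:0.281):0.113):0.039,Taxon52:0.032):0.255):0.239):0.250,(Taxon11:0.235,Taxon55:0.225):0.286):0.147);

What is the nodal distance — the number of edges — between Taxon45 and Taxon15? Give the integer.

The MRCA of Taxon45 and Taxon15 is the root of the tree.
From Taxon45 up to that node: 4 branches. From Taxon15 up to the same node: 7 branches. Total: 4 + 7 = 11.

11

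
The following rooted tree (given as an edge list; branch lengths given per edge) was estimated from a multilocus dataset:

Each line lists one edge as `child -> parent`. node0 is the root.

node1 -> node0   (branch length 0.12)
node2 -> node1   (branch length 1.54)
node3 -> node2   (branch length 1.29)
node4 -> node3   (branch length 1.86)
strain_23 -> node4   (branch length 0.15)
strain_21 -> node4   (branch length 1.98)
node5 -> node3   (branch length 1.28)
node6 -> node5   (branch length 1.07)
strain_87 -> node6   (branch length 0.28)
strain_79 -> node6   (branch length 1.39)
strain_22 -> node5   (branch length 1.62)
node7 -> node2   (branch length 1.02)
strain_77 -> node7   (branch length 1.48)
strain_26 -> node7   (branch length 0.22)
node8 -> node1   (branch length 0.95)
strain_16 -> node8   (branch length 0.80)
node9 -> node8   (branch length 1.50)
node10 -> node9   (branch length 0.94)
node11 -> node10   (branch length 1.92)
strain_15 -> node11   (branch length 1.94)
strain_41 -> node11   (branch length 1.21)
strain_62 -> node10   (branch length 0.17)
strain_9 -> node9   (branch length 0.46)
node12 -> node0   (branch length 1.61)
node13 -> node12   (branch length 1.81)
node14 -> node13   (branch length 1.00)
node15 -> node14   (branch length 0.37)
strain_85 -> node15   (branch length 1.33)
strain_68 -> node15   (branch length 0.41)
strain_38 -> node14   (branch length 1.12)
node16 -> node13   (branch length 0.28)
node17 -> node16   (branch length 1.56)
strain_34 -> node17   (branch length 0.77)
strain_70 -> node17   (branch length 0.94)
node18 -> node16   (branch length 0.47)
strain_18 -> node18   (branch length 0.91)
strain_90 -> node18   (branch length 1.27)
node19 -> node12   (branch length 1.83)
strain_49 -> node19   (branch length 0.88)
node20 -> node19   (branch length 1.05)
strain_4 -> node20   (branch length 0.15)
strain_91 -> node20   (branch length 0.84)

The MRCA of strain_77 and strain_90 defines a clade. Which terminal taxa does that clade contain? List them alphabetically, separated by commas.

Tracing strain_77: it sits inside (strain_77,strain_26).
Tracing strain_90: it sits inside (strain_18,strain_90).
The smallest clade enclosing both is the whole tree (their MRCA is the root), so the answer is all 22 tips in alphabetical order.

strain_15, strain_16, strain_18, strain_21, strain_22, strain_23, strain_26, strain_34, strain_38, strain_4, strain_41, strain_49, strain_62, strain_68, strain_70, strain_77, strain_79, strain_85, strain_87, strain_9, strain_90, strain_91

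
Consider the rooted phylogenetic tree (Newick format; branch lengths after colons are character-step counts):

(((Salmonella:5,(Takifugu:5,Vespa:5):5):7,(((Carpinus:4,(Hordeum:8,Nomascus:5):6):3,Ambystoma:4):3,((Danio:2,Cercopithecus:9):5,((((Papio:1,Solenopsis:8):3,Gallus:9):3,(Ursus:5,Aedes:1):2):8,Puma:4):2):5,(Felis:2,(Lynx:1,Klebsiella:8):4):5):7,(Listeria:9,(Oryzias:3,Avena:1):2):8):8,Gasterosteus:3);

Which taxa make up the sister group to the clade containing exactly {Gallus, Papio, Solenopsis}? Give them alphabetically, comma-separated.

The clade containing exactly {Gallus, Papio, Solenopsis} attaches to the tree at the node subtending (((Papio,Solenopsis),Gallus),(Ursus,Aedes)).
The other lineage descending from that same node — the sister group — is (Ursus,Aedes); its 2 tips in alphabetical order are the answer.

Aedes, Ursus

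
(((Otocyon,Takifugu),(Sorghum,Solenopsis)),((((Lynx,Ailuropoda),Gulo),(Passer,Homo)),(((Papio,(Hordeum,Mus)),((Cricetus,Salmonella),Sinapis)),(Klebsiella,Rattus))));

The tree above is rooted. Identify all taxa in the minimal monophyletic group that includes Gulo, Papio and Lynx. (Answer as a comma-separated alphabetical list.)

Ailuropoda, Cricetus, Gulo, Homo, Hordeum, Klebsiella, Lynx, Mus, Papio, Passer, Rattus, Salmonella, Sinapis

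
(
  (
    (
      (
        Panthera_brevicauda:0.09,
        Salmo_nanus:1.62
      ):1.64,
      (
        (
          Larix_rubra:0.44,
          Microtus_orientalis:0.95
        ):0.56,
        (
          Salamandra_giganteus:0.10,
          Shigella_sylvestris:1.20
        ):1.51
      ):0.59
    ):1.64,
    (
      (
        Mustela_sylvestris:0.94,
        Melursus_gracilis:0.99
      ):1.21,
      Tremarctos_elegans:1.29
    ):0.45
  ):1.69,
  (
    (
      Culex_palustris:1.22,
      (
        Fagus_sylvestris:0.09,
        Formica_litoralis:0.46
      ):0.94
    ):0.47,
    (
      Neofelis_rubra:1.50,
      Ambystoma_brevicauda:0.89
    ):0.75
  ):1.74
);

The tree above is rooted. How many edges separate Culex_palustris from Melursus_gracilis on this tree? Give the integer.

7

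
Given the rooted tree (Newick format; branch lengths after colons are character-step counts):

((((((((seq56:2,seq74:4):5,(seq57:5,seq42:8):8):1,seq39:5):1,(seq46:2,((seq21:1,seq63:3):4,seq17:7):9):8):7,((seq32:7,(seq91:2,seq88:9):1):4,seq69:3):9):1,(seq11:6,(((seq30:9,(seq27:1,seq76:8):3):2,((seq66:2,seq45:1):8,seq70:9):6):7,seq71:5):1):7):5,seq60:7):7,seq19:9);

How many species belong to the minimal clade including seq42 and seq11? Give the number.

21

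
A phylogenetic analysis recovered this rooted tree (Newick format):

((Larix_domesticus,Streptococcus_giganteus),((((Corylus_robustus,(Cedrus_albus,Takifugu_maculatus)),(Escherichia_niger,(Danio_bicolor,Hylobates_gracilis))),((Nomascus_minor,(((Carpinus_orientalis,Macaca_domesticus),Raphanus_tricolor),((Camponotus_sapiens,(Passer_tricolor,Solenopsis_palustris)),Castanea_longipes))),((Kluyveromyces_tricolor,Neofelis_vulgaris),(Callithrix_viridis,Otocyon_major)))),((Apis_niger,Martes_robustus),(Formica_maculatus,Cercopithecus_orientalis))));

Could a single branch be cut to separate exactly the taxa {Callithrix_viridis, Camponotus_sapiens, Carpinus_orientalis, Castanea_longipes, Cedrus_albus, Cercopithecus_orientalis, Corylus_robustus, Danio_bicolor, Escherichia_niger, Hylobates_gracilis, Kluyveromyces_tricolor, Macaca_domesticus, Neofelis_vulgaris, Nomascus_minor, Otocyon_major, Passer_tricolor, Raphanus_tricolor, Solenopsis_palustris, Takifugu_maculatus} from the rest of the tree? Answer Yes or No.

No

The MRCA of the listed taxa subtends ((((Corylus_robustus,(Cedrus_albus,Takifugu_maculatus)),(Escherichia_niger,(Danio_bicolor,Hylobates_gracilis))),((Nomascus_minor,(((Carpinus_orientalis,Macaca_domesticus),Raphanus_tricolor),((Camponotus_sapiens,(Passer_tricolor,Solenopsis_palustris)),Castanea_longipes))),((Kluyveromyces_tricolor,Neofelis_vulgaris),(Callithrix_viridis,Otocyon_major)))),((Apis_niger,Martes_robustus),(Formica_maculatus,Cercopithecus_orientalis))).
That clade also contains Apis_niger, Formica_maculatus, Martes_robustus, which are not in the proposed group, so the group is not monophyletic.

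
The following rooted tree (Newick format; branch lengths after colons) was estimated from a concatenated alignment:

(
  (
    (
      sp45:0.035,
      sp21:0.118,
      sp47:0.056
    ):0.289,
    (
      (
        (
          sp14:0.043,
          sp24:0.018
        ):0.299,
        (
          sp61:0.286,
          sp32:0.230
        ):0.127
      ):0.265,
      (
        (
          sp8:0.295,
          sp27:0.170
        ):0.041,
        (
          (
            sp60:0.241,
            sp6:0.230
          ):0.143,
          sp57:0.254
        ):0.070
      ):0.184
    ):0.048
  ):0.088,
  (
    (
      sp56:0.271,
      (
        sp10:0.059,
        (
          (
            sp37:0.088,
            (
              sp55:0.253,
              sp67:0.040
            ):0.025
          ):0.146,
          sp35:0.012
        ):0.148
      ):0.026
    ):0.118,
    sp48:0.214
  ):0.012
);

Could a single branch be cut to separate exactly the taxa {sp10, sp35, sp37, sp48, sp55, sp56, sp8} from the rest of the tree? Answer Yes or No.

No

The MRCA of the listed taxa is the root, so the smallest clade containing them is the whole tree.
That clade also contains sp14, sp21, sp24, sp27, sp32, sp45, sp47, sp57, sp6, sp60, sp61, sp67, which are not in the proposed group, so the group is not monophyletic.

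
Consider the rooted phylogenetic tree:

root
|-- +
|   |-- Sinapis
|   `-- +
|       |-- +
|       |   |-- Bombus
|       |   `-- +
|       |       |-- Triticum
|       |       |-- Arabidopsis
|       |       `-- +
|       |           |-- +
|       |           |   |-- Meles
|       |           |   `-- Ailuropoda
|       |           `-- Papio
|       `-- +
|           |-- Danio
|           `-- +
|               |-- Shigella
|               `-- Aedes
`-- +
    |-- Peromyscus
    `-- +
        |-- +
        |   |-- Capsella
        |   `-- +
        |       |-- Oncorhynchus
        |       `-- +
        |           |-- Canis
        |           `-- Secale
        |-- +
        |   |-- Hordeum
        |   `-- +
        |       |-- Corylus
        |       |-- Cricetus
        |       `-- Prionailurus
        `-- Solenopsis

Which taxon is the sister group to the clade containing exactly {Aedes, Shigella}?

Danio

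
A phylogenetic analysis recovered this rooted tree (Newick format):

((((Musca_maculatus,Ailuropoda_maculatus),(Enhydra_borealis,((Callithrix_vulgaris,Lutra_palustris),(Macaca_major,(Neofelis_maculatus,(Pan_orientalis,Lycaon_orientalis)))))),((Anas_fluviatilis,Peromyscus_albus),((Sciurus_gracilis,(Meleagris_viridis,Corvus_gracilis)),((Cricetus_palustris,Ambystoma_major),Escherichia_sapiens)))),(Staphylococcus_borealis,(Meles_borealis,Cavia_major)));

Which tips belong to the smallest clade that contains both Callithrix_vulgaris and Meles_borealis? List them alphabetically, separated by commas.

Tracing Callithrix_vulgaris: it sits inside (Callithrix_vulgaris,Lutra_palustris).
Tracing Meles_borealis: it sits inside (Meles_borealis,Cavia_major).
The smallest clade enclosing both is the whole tree (their MRCA is the root), so the answer is all 20 tips in alphabetical order.

Ailuropoda_maculatus, Ambystoma_major, Anas_fluviatilis, Callithrix_vulgaris, Cavia_major, Corvus_gracilis, Cricetus_palustris, Enhydra_borealis, Escherichia_sapiens, Lutra_palustris, Lycaon_orientalis, Macaca_major, Meleagris_viridis, Meles_borealis, Musca_maculatus, Neofelis_maculatus, Pan_orientalis, Peromyscus_albus, Sciurus_gracilis, Staphylococcus_borealis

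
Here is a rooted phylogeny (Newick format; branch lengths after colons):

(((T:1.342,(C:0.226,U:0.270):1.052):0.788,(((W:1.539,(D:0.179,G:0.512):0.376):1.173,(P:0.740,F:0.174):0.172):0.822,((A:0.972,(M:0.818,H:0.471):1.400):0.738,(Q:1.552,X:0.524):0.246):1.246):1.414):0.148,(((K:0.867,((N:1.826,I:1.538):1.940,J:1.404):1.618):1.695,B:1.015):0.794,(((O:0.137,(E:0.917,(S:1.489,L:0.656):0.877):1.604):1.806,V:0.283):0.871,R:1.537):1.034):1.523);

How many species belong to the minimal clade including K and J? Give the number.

4

The MRCA of K and J is the node subtending (K,((N,I),J)).
That clade contains 4 terminal taxa: I, J, K, N.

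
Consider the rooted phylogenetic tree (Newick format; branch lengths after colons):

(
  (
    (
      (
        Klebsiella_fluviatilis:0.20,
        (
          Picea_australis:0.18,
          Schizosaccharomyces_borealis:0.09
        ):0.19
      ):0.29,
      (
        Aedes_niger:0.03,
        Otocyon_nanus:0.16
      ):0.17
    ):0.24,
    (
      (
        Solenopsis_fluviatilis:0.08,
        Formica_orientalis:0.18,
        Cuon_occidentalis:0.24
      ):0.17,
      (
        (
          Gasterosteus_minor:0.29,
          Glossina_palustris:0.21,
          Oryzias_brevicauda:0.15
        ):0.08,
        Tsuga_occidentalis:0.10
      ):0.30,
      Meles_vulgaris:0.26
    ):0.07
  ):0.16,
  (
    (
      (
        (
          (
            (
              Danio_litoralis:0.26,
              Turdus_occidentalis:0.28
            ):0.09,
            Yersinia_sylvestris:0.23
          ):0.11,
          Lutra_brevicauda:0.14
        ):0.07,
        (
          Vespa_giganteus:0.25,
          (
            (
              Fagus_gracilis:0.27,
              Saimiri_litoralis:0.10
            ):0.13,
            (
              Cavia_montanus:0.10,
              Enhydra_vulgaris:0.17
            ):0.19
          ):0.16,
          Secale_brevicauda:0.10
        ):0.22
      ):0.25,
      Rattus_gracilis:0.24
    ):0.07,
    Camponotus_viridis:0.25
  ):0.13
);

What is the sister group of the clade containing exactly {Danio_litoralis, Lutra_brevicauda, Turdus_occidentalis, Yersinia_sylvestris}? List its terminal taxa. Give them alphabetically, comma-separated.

Cavia_montanus, Enhydra_vulgaris, Fagus_gracilis, Saimiri_litoralis, Secale_brevicauda, Vespa_giganteus

The clade containing exactly {Danio_litoralis, Lutra_brevicauda, Turdus_occidentalis, Yersinia_sylvestris} attaches to the tree at the node subtending ((((Danio_litoralis,Turdus_occidentalis),Yersinia_sylvestris),Lutra_brevicauda),(Vespa_giganteus,((Fagus_gracilis,Saimiri_litoralis),(Cavia_montanus,Enhydra_vulgaris)),Secale_brevicauda)).
The other lineage descending from that same node — the sister group — is (Vespa_giganteus,((Fagus_gracilis,Saimiri_litoralis),(Cavia_montanus,Enhydra_vulgaris)),Secale_brevicauda); its 6 tips in alphabetical order are the answer.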